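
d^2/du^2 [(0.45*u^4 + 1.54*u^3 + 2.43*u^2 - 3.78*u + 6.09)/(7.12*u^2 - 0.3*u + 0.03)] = (45.62496*u^6 - 5.76720000000012*u^5 + 0.81971999999962*u^4 - 373.314192*u^3 + 1849.180788*u^2 - 73.196676*u - 1.569114)/(360.944128*u^6 - 45.62496*u^5 + 6.484896*u^4 - 0.41148*u^3 + 0.027324*u^2 - 0.00081*u + 2.7e-5)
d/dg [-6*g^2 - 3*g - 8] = -12*g - 3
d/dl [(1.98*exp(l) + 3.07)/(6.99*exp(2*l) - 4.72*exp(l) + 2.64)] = (-13.8402*exp(2*l) - 42.9186*exp(l) + 19.7176)*exp(l)/(48.8601*exp(4*l) - 65.9856*exp(3*l) + 59.1856*exp(2*l) - 24.9216*exp(l) + 6.9696)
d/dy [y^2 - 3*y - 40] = 2*y - 3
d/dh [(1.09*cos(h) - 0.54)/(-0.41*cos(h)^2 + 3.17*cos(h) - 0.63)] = (-0.4469*cos(h)^2 + 0.4428*cos(h) - 1.0251)*sin(h)/(0.1681*cos(h)^4 - 2.5994*cos(h)^3 + 10.5655*cos(h)^2 - 3.9942*cos(h) + 0.3969)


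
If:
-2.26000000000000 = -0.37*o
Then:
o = 6.11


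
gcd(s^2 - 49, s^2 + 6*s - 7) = s + 7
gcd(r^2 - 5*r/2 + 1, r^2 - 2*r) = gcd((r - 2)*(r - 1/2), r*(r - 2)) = r - 2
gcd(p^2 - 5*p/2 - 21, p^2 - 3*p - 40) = 1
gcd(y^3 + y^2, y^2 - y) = y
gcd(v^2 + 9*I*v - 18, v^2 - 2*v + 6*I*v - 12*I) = v + 6*I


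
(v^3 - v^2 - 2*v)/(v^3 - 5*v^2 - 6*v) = (v - 2)/(v - 6)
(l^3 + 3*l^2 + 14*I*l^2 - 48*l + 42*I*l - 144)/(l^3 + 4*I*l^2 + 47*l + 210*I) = (l^2 + l*(3 + 8*I) + 24*I)/(l^2 - 2*I*l + 35)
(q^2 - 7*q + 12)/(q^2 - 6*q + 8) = (q - 3)/(q - 2)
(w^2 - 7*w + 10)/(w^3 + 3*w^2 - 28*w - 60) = (w - 2)/(w^2 + 8*w + 12)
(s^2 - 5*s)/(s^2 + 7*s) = (s - 5)/(s + 7)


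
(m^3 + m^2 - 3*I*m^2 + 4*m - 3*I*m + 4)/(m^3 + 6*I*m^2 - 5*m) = (m^2 + m*(1 - 4*I) - 4*I)/(m*(m + 5*I))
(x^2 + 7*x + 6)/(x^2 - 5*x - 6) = (x + 6)/(x - 6)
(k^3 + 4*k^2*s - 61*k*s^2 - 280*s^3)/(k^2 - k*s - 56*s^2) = k + 5*s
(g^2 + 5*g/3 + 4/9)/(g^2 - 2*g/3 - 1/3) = (g + 4/3)/(g - 1)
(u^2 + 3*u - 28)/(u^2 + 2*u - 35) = (u - 4)/(u - 5)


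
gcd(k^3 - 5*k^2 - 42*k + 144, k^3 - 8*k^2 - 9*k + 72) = k^2 - 11*k + 24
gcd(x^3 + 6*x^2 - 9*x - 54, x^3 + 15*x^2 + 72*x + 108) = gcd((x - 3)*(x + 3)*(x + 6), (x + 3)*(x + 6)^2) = x^2 + 9*x + 18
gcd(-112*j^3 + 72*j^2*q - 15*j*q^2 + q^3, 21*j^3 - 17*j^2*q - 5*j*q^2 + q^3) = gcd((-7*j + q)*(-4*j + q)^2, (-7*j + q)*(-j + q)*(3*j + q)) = -7*j + q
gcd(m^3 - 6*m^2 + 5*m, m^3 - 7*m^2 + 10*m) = m^2 - 5*m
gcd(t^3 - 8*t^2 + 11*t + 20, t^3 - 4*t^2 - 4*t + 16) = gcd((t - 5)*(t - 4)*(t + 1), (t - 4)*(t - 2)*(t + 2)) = t - 4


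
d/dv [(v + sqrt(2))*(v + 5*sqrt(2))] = 2*v + 6*sqrt(2)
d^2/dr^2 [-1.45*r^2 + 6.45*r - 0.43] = -2.90000000000000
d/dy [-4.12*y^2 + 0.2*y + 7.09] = 0.2 - 8.24*y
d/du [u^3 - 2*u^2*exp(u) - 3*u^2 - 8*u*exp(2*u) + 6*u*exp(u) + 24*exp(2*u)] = -2*u^2*exp(u) + 3*u^2 - 16*u*exp(2*u) + 2*u*exp(u) - 6*u + 40*exp(2*u) + 6*exp(u)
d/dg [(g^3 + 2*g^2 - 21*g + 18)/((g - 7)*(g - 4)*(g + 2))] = (-11*g^4 + 54*g^3 - 63*g^2 + 548*g - 1284)/(g^6 - 18*g^5 + 93*g^4 + 4*g^3 - 972*g^2 + 672*g + 3136)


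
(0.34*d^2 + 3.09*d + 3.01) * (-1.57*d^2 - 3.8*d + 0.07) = -0.5338*d^4 - 6.1433*d^3 - 16.4439*d^2 - 11.2217*d + 0.2107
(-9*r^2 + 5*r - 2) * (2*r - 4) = -18*r^3 + 46*r^2 - 24*r + 8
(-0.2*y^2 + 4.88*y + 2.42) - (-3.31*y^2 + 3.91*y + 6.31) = 3.11*y^2 + 0.97*y - 3.89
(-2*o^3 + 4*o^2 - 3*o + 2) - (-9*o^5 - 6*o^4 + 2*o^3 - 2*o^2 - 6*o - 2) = 9*o^5 + 6*o^4 - 4*o^3 + 6*o^2 + 3*o + 4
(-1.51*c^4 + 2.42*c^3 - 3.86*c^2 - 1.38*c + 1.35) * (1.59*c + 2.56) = -2.4009*c^5 - 0.0178000000000003*c^4 + 0.0577999999999994*c^3 - 12.0758*c^2 - 1.3863*c + 3.456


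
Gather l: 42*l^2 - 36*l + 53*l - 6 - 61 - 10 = 42*l^2 + 17*l - 77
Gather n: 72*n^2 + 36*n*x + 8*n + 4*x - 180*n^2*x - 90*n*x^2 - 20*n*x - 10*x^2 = n^2*(72 - 180*x) + n*(-90*x^2 + 16*x + 8) - 10*x^2 + 4*x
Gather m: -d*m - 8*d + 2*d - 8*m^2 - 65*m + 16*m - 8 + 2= -6*d - 8*m^2 + m*(-d - 49) - 6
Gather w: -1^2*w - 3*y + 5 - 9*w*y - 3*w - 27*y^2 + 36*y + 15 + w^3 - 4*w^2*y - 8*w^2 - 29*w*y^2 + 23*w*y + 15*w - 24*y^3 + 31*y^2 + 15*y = w^3 + w^2*(-4*y - 8) + w*(-29*y^2 + 14*y + 11) - 24*y^3 + 4*y^2 + 48*y + 20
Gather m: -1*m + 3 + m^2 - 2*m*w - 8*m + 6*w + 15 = m^2 + m*(-2*w - 9) + 6*w + 18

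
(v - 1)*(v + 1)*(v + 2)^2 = v^4 + 4*v^3 + 3*v^2 - 4*v - 4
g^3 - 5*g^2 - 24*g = g*(g - 8)*(g + 3)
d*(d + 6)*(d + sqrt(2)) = d^3 + sqrt(2)*d^2 + 6*d^2 + 6*sqrt(2)*d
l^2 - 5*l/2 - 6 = (l - 4)*(l + 3/2)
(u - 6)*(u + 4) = u^2 - 2*u - 24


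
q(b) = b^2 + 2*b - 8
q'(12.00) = 26.00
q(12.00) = 160.00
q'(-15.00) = -28.00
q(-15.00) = 187.00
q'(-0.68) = 0.64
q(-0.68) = -8.90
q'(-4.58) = -7.16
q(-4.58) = 3.82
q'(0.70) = 3.40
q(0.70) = -6.11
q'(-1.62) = -1.24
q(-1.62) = -8.62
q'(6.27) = 14.54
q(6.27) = 43.85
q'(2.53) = 7.06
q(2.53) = 3.46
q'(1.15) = 4.30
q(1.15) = -4.38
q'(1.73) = 5.46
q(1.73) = -1.55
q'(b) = 2*b + 2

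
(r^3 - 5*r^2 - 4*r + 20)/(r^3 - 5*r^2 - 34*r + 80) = (r^2 - 3*r - 10)/(r^2 - 3*r - 40)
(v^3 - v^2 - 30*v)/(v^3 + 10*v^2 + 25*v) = (v - 6)/(v + 5)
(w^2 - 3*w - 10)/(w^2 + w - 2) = (w - 5)/(w - 1)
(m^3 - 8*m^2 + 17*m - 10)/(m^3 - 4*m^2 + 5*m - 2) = (m - 5)/(m - 1)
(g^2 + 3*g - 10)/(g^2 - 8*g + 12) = (g + 5)/(g - 6)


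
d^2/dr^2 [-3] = 0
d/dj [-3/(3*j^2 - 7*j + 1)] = 3*(6*j - 7)/(3*j^2 - 7*j + 1)^2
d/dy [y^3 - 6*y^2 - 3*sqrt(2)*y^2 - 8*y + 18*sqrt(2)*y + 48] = 3*y^2 - 12*y - 6*sqrt(2)*y - 8 + 18*sqrt(2)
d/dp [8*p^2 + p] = 16*p + 1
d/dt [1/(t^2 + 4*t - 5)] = 2*(-t - 2)/(t^2 + 4*t - 5)^2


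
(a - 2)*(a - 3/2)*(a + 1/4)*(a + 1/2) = a^4 - 11*a^3/4 + a^2/2 + 29*a/16 + 3/8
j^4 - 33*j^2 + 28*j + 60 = (j - 5)*(j - 2)*(j + 1)*(j + 6)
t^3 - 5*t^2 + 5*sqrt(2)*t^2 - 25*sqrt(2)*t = t*(t - 5)*(t + 5*sqrt(2))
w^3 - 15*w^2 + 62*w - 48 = (w - 8)*(w - 6)*(w - 1)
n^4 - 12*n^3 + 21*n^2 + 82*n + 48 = (n - 8)*(n - 6)*(n + 1)^2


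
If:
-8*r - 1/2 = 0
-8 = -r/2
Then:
No Solution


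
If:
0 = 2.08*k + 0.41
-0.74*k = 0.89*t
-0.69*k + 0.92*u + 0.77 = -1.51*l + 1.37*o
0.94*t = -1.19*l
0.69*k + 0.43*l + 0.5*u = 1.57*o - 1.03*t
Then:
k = -0.20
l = -0.13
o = -0.50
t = 0.16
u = -1.51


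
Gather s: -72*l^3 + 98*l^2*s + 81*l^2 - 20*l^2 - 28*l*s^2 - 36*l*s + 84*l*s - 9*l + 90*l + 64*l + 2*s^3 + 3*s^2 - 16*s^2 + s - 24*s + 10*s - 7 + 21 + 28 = -72*l^3 + 61*l^2 + 145*l + 2*s^3 + s^2*(-28*l - 13) + s*(98*l^2 + 48*l - 13) + 42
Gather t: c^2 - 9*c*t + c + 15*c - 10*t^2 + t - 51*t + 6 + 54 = c^2 + 16*c - 10*t^2 + t*(-9*c - 50) + 60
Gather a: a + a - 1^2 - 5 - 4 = 2*a - 10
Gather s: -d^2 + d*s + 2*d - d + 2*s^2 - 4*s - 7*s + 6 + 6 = -d^2 + d + 2*s^2 + s*(d - 11) + 12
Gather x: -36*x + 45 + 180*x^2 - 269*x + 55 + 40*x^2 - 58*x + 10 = 220*x^2 - 363*x + 110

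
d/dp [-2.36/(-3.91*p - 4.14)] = -9.2276/(3.91*p + 4.14)^2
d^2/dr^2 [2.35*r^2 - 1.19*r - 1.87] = 4.70000000000000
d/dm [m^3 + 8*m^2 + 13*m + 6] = 3*m^2 + 16*m + 13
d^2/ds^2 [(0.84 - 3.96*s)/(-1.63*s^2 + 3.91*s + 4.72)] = ((33.7056 - 38.7288*s)*(-1.63*s^2 + 3.91*s + 4.72) - (3.26*s - 3.91)*(3.96*s - 0.84)*(6.52*s - 7.82))/(-1.63*s^2 + 3.91*s + 4.72)^3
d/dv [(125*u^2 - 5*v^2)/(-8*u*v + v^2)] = 10*(v^2*(8*u - v) + (4*u - v)*(25*u^2 - v^2))/(v^2*(8*u - v)^2)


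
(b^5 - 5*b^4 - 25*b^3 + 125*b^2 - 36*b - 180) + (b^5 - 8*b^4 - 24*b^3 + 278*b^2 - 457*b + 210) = 2*b^5 - 13*b^4 - 49*b^3 + 403*b^2 - 493*b + 30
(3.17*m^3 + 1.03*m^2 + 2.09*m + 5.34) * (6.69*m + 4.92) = 21.2073*m^4 + 22.4871*m^3 + 19.0497*m^2 + 46.0074*m + 26.2728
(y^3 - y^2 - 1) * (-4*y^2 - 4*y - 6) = -4*y^5 - 2*y^3 + 10*y^2 + 4*y + 6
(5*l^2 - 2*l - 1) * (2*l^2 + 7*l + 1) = 10*l^4 + 31*l^3 - 11*l^2 - 9*l - 1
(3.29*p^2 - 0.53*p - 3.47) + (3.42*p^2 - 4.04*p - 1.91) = 6.71*p^2 - 4.57*p - 5.38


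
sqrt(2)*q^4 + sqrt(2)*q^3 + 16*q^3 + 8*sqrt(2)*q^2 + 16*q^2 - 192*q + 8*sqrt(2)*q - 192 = (q - 2*sqrt(2))*(q + 4*sqrt(2))*(q + 6*sqrt(2))*(sqrt(2)*q + sqrt(2))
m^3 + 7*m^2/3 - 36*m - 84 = (m - 6)*(m + 7/3)*(m + 6)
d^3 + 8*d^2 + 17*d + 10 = (d + 1)*(d + 2)*(d + 5)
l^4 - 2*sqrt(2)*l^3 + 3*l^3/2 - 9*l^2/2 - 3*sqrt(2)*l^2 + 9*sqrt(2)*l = l*(l - 3/2)*(l + 3)*(l - 2*sqrt(2))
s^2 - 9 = (s - 3)*(s + 3)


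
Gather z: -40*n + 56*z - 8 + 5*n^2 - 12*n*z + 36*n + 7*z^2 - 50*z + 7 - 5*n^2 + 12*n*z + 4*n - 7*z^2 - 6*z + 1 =0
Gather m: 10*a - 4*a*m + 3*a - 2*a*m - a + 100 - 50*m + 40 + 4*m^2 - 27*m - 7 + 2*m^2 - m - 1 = 12*a + 6*m^2 + m*(-6*a - 78) + 132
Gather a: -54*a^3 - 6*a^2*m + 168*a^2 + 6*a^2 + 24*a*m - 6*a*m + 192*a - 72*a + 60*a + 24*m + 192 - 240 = -54*a^3 + a^2*(174 - 6*m) + a*(18*m + 180) + 24*m - 48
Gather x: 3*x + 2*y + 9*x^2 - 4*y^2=9*x^2 + 3*x - 4*y^2 + 2*y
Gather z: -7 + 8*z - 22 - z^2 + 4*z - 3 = -z^2 + 12*z - 32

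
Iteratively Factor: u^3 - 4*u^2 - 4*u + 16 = (u + 2)*(u^2 - 6*u + 8) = (u - 4)*(u + 2)*(u - 2)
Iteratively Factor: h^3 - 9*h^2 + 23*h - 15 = (h - 3)*(h^2 - 6*h + 5) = (h - 3)*(h - 1)*(h - 5)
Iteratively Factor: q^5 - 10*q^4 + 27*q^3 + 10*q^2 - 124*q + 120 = (q + 2)*(q^4 - 12*q^3 + 51*q^2 - 92*q + 60) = (q - 2)*(q + 2)*(q^3 - 10*q^2 + 31*q - 30) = (q - 5)*(q - 2)*(q + 2)*(q^2 - 5*q + 6) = (q - 5)*(q - 2)^2*(q + 2)*(q - 3)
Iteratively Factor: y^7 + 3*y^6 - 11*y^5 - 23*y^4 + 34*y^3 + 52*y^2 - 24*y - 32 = (y - 2)*(y^6 + 5*y^5 - y^4 - 25*y^3 - 16*y^2 + 20*y + 16) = (y - 2)*(y + 1)*(y^5 + 4*y^4 - 5*y^3 - 20*y^2 + 4*y + 16) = (y - 2)*(y + 1)*(y + 4)*(y^4 - 5*y^2 + 4) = (y - 2)*(y - 1)*(y + 1)*(y + 4)*(y^3 + y^2 - 4*y - 4) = (y - 2)*(y - 1)*(y + 1)^2*(y + 4)*(y^2 - 4) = (y - 2)*(y - 1)*(y + 1)^2*(y + 2)*(y + 4)*(y - 2)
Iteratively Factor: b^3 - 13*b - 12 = (b - 4)*(b^2 + 4*b + 3) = (b - 4)*(b + 3)*(b + 1)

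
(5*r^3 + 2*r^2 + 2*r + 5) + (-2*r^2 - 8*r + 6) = 5*r^3 - 6*r + 11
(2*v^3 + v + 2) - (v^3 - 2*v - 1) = v^3 + 3*v + 3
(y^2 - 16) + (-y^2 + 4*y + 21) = 4*y + 5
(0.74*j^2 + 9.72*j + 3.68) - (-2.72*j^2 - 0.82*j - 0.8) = 3.46*j^2 + 10.54*j + 4.48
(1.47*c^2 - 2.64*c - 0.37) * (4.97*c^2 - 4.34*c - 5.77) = 7.3059*c^4 - 19.5006*c^3 + 1.1368*c^2 + 16.8386*c + 2.1349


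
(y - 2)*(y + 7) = y^2 + 5*y - 14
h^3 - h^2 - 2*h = h*(h - 2)*(h + 1)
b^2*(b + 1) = b^3 + b^2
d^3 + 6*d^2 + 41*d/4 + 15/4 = (d + 1/2)*(d + 5/2)*(d + 3)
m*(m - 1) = m^2 - m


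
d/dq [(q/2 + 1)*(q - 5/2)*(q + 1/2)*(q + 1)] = 2*q^3 + 3*q^2/2 - 21*q/4 - 31/8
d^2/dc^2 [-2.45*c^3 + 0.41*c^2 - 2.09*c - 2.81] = 0.82 - 14.7*c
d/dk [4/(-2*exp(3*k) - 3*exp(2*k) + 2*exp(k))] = 8*(3*exp(2*k) + 3*exp(k) - 1)*exp(-k)/(2*exp(2*k) + 3*exp(k) - 2)^2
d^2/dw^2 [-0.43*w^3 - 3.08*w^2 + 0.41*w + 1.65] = -2.58*w - 6.16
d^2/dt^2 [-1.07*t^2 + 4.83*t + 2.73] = -2.14000000000000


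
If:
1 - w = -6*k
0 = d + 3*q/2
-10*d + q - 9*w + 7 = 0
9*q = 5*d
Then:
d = 0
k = -1/27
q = 0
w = 7/9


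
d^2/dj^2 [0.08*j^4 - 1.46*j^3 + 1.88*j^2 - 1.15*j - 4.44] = 0.96*j^2 - 8.76*j + 3.76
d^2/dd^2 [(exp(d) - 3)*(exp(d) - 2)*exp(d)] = (9*exp(2*d) - 20*exp(d) + 6)*exp(d)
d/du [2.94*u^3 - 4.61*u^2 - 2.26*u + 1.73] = 8.82*u^2 - 9.22*u - 2.26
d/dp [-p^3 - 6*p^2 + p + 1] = -3*p^2 - 12*p + 1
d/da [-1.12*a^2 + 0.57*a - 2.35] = 0.57 - 2.24*a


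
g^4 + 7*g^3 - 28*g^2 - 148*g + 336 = (g - 4)*(g - 2)*(g + 6)*(g + 7)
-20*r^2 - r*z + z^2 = (-5*r + z)*(4*r + z)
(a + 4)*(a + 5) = a^2 + 9*a + 20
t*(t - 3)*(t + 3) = t^3 - 9*t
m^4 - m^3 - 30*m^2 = m^2*(m - 6)*(m + 5)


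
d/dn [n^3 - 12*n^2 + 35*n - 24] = 3*n^2 - 24*n + 35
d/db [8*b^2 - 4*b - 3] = 16*b - 4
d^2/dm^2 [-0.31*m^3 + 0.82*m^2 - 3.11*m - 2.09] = 1.64 - 1.86*m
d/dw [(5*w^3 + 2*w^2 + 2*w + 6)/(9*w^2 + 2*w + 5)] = (45*w^4 + 20*w^3 + 61*w^2 - 88*w - 2)/(81*w^4 + 36*w^3 + 94*w^2 + 20*w + 25)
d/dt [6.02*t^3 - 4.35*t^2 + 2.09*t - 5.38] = 18.06*t^2 - 8.7*t + 2.09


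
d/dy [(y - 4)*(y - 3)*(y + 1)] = 3*y^2 - 12*y + 5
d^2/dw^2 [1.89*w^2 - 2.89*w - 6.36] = 3.78000000000000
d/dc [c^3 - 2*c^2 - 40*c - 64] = 3*c^2 - 4*c - 40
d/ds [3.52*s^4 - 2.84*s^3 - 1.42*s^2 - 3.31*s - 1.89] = 14.08*s^3 - 8.52*s^2 - 2.84*s - 3.31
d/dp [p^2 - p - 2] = 2*p - 1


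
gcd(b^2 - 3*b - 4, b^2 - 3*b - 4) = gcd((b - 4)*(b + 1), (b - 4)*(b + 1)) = b^2 - 3*b - 4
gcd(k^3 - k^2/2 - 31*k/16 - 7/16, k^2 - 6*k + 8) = 1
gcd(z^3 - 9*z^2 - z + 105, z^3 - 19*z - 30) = z^2 - 2*z - 15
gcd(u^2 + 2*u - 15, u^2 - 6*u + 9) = u - 3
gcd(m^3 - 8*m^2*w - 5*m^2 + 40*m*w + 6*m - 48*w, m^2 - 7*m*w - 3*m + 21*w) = m - 3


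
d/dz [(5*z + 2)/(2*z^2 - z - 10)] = (10*z^2 - 5*z - (4*z - 1)*(5*z + 2) - 50)/(-2*z^2 + z + 10)^2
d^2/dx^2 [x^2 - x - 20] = 2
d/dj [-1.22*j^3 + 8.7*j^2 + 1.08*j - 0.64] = -3.66*j^2 + 17.4*j + 1.08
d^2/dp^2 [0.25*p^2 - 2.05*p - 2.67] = 0.500000000000000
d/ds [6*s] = 6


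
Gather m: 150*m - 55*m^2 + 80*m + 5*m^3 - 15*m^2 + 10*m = 5*m^3 - 70*m^2 + 240*m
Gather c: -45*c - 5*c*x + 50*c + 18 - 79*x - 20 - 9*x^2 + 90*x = c*(5 - 5*x) - 9*x^2 + 11*x - 2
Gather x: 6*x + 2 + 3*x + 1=9*x + 3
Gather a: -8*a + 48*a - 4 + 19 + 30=40*a + 45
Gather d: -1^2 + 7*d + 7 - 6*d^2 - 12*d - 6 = -6*d^2 - 5*d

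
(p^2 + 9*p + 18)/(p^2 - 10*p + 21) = (p^2 + 9*p + 18)/(p^2 - 10*p + 21)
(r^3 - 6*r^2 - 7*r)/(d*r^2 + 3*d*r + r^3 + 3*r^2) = (r^2 - 6*r - 7)/(d*r + 3*d + r^2 + 3*r)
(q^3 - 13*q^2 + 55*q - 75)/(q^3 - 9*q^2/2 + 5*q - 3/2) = 2*(q^2 - 10*q + 25)/(2*q^2 - 3*q + 1)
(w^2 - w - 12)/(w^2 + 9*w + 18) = (w - 4)/(w + 6)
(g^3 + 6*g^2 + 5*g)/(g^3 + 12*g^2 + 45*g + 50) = g*(g + 1)/(g^2 + 7*g + 10)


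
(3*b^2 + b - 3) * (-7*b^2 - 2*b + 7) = -21*b^4 - 13*b^3 + 40*b^2 + 13*b - 21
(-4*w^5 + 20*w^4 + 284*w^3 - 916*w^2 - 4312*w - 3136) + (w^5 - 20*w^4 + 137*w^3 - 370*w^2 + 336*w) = -3*w^5 + 421*w^3 - 1286*w^2 - 3976*w - 3136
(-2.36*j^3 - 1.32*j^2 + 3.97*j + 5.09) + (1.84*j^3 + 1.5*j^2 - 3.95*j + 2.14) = -0.52*j^3 + 0.18*j^2 + 0.02*j + 7.23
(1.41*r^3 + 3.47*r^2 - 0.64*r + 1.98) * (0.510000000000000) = 0.7191*r^3 + 1.7697*r^2 - 0.3264*r + 1.0098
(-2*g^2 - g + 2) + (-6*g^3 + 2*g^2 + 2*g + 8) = -6*g^3 + g + 10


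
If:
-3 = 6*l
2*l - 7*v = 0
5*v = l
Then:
No Solution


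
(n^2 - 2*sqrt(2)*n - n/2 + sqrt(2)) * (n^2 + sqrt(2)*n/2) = n^4 - 3*sqrt(2)*n^3/2 - n^3/2 - 2*n^2 + 3*sqrt(2)*n^2/4 + n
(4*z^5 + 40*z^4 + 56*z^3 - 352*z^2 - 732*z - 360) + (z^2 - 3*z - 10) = 4*z^5 + 40*z^4 + 56*z^3 - 351*z^2 - 735*z - 370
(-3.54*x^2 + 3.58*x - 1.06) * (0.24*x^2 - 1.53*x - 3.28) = -0.8496*x^4 + 6.2754*x^3 + 5.8794*x^2 - 10.1206*x + 3.4768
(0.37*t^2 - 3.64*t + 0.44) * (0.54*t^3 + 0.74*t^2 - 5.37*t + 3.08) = 0.1998*t^5 - 1.6918*t^4 - 4.4429*t^3 + 21.012*t^2 - 13.574*t + 1.3552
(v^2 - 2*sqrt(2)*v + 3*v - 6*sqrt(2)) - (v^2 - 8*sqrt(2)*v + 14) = 3*v + 6*sqrt(2)*v - 14 - 6*sqrt(2)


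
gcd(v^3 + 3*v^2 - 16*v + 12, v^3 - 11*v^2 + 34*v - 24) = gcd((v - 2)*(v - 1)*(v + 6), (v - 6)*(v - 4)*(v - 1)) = v - 1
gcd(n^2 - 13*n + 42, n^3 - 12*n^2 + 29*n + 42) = n^2 - 13*n + 42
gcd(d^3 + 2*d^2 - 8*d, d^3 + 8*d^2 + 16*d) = d^2 + 4*d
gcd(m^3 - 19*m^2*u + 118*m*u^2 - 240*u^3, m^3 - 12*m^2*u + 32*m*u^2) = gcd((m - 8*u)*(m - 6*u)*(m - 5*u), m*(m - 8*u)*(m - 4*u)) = -m + 8*u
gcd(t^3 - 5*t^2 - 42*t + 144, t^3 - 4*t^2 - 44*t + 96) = t^2 - 2*t - 48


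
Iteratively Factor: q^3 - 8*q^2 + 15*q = (q - 3)*(q^2 - 5*q) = q*(q - 3)*(q - 5)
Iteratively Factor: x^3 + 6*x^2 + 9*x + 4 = (x + 1)*(x^2 + 5*x + 4) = (x + 1)*(x + 4)*(x + 1)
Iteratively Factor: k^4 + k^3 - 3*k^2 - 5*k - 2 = (k + 1)*(k^3 - 3*k - 2) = (k + 1)^2*(k^2 - k - 2) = (k - 2)*(k + 1)^2*(k + 1)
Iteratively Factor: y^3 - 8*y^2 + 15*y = (y)*(y^2 - 8*y + 15) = y*(y - 5)*(y - 3)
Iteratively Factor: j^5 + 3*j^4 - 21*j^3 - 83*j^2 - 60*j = (j + 3)*(j^4 - 21*j^2 - 20*j) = (j + 3)*(j + 4)*(j^3 - 4*j^2 - 5*j) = j*(j + 3)*(j + 4)*(j^2 - 4*j - 5) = j*(j + 1)*(j + 3)*(j + 4)*(j - 5)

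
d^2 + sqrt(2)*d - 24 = (d - 3*sqrt(2))*(d + 4*sqrt(2))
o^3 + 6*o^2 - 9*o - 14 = (o - 2)*(o + 1)*(o + 7)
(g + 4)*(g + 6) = g^2 + 10*g + 24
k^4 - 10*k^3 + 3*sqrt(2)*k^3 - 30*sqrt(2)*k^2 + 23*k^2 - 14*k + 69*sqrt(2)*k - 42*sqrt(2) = (k - 7)*(k - 2)*(k - 1)*(k + 3*sqrt(2))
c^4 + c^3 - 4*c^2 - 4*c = c*(c - 2)*(c + 1)*(c + 2)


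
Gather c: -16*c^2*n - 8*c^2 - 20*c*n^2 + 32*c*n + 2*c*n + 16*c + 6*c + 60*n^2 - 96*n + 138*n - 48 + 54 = c^2*(-16*n - 8) + c*(-20*n^2 + 34*n + 22) + 60*n^2 + 42*n + 6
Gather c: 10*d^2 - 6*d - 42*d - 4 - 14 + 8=10*d^2 - 48*d - 10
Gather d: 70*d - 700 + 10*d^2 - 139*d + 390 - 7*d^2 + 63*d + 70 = 3*d^2 - 6*d - 240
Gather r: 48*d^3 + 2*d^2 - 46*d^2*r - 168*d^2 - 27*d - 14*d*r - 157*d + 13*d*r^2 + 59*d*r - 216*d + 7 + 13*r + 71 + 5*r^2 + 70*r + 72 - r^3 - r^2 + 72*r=48*d^3 - 166*d^2 - 400*d - r^3 + r^2*(13*d + 4) + r*(-46*d^2 + 45*d + 155) + 150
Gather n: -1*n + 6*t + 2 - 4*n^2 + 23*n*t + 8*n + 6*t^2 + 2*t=-4*n^2 + n*(23*t + 7) + 6*t^2 + 8*t + 2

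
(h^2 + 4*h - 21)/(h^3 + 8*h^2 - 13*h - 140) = (h - 3)/(h^2 + h - 20)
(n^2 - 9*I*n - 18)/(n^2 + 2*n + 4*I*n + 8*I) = (n^2 - 9*I*n - 18)/(n^2 + n*(2 + 4*I) + 8*I)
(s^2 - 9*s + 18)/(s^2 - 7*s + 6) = (s - 3)/(s - 1)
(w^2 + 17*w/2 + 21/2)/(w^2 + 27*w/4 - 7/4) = 2*(2*w + 3)/(4*w - 1)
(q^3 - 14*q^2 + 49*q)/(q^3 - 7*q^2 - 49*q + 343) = q/(q + 7)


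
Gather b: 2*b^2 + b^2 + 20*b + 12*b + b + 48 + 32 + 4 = 3*b^2 + 33*b + 84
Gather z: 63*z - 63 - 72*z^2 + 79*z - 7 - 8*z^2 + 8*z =-80*z^2 + 150*z - 70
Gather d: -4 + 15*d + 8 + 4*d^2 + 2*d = 4*d^2 + 17*d + 4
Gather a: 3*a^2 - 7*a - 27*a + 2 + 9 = 3*a^2 - 34*a + 11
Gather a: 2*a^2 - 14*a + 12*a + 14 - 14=2*a^2 - 2*a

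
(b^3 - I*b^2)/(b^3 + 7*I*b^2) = (b - I)/(b + 7*I)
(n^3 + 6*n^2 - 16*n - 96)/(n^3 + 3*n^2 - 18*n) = (n^2 - 16)/(n*(n - 3))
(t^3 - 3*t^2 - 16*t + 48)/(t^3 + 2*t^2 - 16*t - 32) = (t - 3)/(t + 2)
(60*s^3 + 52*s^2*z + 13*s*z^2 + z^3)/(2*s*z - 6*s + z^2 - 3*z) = (30*s^2 + 11*s*z + z^2)/(z - 3)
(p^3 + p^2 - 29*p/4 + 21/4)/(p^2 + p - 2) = (p^2 + 2*p - 21/4)/(p + 2)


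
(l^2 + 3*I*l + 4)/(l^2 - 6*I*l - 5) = (l + 4*I)/(l - 5*I)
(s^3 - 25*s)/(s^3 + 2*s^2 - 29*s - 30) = s*(s + 5)/(s^2 + 7*s + 6)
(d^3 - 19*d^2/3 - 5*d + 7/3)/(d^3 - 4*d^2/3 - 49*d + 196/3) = (3*d^2 + 2*d - 1)/(3*d^2 + 17*d - 28)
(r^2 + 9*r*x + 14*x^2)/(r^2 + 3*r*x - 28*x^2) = (-r - 2*x)/(-r + 4*x)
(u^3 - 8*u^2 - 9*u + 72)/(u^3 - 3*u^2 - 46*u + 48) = (u^2 - 9)/(u^2 + 5*u - 6)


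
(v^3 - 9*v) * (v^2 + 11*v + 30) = v^5 + 11*v^4 + 21*v^3 - 99*v^2 - 270*v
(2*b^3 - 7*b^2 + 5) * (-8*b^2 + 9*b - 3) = -16*b^5 + 74*b^4 - 69*b^3 - 19*b^2 + 45*b - 15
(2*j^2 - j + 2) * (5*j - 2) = 10*j^3 - 9*j^2 + 12*j - 4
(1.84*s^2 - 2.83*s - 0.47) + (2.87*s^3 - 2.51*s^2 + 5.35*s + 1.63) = 2.87*s^3 - 0.67*s^2 + 2.52*s + 1.16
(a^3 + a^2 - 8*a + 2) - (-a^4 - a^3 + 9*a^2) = a^4 + 2*a^3 - 8*a^2 - 8*a + 2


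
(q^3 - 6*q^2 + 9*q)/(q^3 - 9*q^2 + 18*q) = (q - 3)/(q - 6)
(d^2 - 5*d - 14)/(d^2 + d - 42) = (d^2 - 5*d - 14)/(d^2 + d - 42)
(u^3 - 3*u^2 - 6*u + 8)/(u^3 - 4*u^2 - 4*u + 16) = (u - 1)/(u - 2)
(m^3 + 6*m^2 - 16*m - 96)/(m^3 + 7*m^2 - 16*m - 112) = (m + 6)/(m + 7)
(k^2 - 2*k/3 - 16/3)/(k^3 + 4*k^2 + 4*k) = (k - 8/3)/(k*(k + 2))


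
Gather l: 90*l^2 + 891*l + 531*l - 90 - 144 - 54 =90*l^2 + 1422*l - 288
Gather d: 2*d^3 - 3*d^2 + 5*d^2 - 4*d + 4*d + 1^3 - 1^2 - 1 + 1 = 2*d^3 + 2*d^2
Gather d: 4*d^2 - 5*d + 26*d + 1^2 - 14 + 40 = 4*d^2 + 21*d + 27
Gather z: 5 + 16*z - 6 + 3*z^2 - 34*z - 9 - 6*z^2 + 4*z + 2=-3*z^2 - 14*z - 8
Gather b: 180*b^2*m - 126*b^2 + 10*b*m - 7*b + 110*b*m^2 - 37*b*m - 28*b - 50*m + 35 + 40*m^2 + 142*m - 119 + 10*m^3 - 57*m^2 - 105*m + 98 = b^2*(180*m - 126) + b*(110*m^2 - 27*m - 35) + 10*m^3 - 17*m^2 - 13*m + 14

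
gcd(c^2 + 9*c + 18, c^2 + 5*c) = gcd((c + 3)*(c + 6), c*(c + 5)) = 1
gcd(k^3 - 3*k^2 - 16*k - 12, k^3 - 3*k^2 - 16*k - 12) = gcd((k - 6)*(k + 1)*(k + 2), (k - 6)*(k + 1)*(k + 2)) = k^3 - 3*k^2 - 16*k - 12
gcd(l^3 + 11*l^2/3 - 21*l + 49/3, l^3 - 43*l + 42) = l^2 + 6*l - 7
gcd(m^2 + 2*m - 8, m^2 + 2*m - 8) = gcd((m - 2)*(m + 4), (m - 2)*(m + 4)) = m^2 + 2*m - 8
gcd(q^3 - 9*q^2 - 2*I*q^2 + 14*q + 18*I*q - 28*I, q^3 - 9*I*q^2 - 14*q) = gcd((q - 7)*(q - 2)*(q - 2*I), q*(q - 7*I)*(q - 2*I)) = q - 2*I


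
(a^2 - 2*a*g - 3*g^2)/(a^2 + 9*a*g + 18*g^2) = (a^2 - 2*a*g - 3*g^2)/(a^2 + 9*a*g + 18*g^2)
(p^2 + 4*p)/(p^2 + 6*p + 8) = p/(p + 2)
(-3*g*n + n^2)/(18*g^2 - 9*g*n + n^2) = -n/(6*g - n)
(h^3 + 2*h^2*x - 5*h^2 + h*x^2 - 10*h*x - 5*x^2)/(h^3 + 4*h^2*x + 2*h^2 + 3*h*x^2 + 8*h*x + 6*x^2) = (h^2 + h*x - 5*h - 5*x)/(h^2 + 3*h*x + 2*h + 6*x)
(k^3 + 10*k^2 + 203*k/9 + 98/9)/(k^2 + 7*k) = k + 3 + 14/(9*k)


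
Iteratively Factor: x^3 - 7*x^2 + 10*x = (x - 5)*(x^2 - 2*x) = (x - 5)*(x - 2)*(x)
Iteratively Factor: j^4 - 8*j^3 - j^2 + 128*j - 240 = (j + 4)*(j^3 - 12*j^2 + 47*j - 60) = (j - 5)*(j + 4)*(j^2 - 7*j + 12) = (j - 5)*(j - 4)*(j + 4)*(j - 3)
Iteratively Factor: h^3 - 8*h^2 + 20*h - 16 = (h - 2)*(h^2 - 6*h + 8) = (h - 4)*(h - 2)*(h - 2)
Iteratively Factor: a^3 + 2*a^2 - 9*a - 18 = (a - 3)*(a^2 + 5*a + 6) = (a - 3)*(a + 3)*(a + 2)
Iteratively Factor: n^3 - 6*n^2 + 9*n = (n - 3)*(n^2 - 3*n) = (n - 3)^2*(n)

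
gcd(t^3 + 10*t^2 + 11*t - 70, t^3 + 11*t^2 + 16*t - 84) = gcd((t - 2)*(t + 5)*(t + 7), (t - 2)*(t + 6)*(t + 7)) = t^2 + 5*t - 14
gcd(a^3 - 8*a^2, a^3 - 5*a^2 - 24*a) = a^2 - 8*a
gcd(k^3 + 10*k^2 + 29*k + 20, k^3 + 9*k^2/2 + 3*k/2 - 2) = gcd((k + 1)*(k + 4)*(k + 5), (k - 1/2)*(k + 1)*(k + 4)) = k^2 + 5*k + 4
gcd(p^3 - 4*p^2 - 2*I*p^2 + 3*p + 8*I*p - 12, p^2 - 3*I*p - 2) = 1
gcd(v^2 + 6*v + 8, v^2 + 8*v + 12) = v + 2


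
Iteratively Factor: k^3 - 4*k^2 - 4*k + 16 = (k - 2)*(k^2 - 2*k - 8) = (k - 2)*(k + 2)*(k - 4)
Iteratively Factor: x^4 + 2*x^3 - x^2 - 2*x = (x + 2)*(x^3 - x) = (x + 1)*(x + 2)*(x^2 - x) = (x - 1)*(x + 1)*(x + 2)*(x)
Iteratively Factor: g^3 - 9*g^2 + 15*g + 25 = (g + 1)*(g^2 - 10*g + 25) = (g - 5)*(g + 1)*(g - 5)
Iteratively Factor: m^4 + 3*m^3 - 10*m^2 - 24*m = (m)*(m^3 + 3*m^2 - 10*m - 24) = m*(m + 4)*(m^2 - m - 6) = m*(m + 2)*(m + 4)*(m - 3)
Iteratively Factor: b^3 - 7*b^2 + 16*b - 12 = (b - 2)*(b^2 - 5*b + 6) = (b - 2)^2*(b - 3)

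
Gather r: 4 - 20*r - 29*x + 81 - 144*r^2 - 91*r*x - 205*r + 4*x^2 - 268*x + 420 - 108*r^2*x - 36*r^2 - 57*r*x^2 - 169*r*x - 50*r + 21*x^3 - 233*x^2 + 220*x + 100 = r^2*(-108*x - 180) + r*(-57*x^2 - 260*x - 275) + 21*x^3 - 229*x^2 - 77*x + 605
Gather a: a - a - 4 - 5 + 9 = 0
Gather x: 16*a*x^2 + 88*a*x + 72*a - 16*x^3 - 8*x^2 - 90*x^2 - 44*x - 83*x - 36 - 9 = 72*a - 16*x^3 + x^2*(16*a - 98) + x*(88*a - 127) - 45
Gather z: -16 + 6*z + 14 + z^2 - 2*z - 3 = z^2 + 4*z - 5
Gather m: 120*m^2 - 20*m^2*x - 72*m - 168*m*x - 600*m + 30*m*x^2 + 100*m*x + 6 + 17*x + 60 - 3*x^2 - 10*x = m^2*(120 - 20*x) + m*(30*x^2 - 68*x - 672) - 3*x^2 + 7*x + 66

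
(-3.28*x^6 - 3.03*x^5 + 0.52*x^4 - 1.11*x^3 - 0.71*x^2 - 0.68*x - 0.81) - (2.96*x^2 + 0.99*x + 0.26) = -3.28*x^6 - 3.03*x^5 + 0.52*x^4 - 1.11*x^3 - 3.67*x^2 - 1.67*x - 1.07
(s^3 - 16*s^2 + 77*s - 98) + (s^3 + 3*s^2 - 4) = 2*s^3 - 13*s^2 + 77*s - 102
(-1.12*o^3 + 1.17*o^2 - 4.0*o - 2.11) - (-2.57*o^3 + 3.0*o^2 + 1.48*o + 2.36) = 1.45*o^3 - 1.83*o^2 - 5.48*o - 4.47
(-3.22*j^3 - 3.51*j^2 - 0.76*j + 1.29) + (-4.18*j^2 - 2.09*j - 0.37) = -3.22*j^3 - 7.69*j^2 - 2.85*j + 0.92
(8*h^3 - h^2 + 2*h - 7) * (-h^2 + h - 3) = -8*h^5 + 9*h^4 - 27*h^3 + 12*h^2 - 13*h + 21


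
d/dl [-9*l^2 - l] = -18*l - 1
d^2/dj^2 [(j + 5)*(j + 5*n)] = 2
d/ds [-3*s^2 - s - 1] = -6*s - 1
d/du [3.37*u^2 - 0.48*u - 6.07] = 6.74*u - 0.48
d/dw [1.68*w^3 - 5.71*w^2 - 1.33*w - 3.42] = 5.04*w^2 - 11.42*w - 1.33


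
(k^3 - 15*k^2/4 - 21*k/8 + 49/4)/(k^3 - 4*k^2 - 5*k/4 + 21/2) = (4*k + 7)/(2*(2*k + 3))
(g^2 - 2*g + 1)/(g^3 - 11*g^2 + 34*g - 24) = (g - 1)/(g^2 - 10*g + 24)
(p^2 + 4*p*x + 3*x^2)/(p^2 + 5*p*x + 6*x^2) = (p + x)/(p + 2*x)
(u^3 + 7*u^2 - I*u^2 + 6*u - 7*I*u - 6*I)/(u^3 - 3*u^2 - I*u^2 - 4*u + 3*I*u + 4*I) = (u + 6)/(u - 4)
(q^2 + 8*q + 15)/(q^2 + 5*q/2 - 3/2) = 2*(q + 5)/(2*q - 1)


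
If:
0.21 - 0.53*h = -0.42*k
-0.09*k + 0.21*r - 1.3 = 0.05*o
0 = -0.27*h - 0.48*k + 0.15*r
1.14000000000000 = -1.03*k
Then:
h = -0.48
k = -1.11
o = -42.52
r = -4.41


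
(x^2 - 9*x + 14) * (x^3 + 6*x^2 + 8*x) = x^5 - 3*x^4 - 32*x^3 + 12*x^2 + 112*x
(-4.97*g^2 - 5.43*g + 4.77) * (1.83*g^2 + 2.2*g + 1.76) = -9.0951*g^4 - 20.8709*g^3 - 11.9641*g^2 + 0.937200000000001*g + 8.3952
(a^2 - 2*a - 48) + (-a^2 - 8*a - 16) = -10*a - 64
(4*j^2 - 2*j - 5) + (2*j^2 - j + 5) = 6*j^2 - 3*j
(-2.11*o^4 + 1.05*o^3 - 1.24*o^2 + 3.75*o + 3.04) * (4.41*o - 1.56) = -9.3051*o^5 + 7.9221*o^4 - 7.1064*o^3 + 18.4719*o^2 + 7.5564*o - 4.7424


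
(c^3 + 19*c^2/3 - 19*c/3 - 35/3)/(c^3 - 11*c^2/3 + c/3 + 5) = (c + 7)/(c - 3)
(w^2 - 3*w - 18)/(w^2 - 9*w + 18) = (w + 3)/(w - 3)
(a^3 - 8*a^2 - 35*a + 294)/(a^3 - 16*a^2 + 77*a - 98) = (a + 6)/(a - 2)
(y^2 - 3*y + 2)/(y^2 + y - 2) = (y - 2)/(y + 2)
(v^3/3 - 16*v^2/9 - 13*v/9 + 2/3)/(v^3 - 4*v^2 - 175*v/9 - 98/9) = (-3*v^3 + 16*v^2 + 13*v - 6)/(-9*v^3 + 36*v^2 + 175*v + 98)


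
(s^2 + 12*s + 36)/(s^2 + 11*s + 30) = (s + 6)/(s + 5)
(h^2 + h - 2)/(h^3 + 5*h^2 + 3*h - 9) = (h + 2)/(h^2 + 6*h + 9)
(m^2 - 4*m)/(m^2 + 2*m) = (m - 4)/(m + 2)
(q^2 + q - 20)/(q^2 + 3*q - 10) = (q - 4)/(q - 2)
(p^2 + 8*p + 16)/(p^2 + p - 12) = (p + 4)/(p - 3)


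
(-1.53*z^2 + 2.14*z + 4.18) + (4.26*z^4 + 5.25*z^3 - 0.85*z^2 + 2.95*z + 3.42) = 4.26*z^4 + 5.25*z^3 - 2.38*z^2 + 5.09*z + 7.6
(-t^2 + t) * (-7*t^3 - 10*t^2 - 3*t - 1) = 7*t^5 + 3*t^4 - 7*t^3 - 2*t^2 - t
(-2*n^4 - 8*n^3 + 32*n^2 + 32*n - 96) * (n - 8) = -2*n^5 + 8*n^4 + 96*n^3 - 224*n^2 - 352*n + 768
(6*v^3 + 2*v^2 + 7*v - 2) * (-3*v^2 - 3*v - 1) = -18*v^5 - 24*v^4 - 33*v^3 - 17*v^2 - v + 2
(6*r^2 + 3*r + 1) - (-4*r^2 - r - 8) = 10*r^2 + 4*r + 9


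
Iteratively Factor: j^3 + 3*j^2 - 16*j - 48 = (j - 4)*(j^2 + 7*j + 12) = (j - 4)*(j + 4)*(j + 3)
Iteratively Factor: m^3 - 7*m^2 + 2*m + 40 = (m - 5)*(m^2 - 2*m - 8) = (m - 5)*(m + 2)*(m - 4)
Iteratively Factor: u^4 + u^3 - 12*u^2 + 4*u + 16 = (u + 4)*(u^3 - 3*u^2 + 4) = (u + 1)*(u + 4)*(u^2 - 4*u + 4) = (u - 2)*(u + 1)*(u + 4)*(u - 2)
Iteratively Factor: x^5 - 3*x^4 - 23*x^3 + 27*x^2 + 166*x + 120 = (x - 5)*(x^4 + 2*x^3 - 13*x^2 - 38*x - 24) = (x - 5)*(x + 1)*(x^3 + x^2 - 14*x - 24) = (x - 5)*(x + 1)*(x + 3)*(x^2 - 2*x - 8) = (x - 5)*(x + 1)*(x + 2)*(x + 3)*(x - 4)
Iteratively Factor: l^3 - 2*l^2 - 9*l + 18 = (l - 3)*(l^2 + l - 6) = (l - 3)*(l - 2)*(l + 3)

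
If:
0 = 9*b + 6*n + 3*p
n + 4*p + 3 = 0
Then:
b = 7*p/3 + 2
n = -4*p - 3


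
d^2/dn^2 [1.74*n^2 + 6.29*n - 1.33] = 3.48000000000000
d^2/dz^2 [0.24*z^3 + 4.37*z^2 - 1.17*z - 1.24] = 1.44*z + 8.74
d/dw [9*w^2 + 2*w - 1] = 18*w + 2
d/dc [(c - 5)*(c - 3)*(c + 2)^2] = 4*c^3 - 12*c^2 - 26*c + 28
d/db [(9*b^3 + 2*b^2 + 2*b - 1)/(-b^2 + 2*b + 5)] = 3*(-3*b^4 + 12*b^3 + 47*b^2 + 6*b + 4)/(b^4 - 4*b^3 - 6*b^2 + 20*b + 25)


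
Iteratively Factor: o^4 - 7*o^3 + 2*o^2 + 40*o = (o - 5)*(o^3 - 2*o^2 - 8*o) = (o - 5)*(o - 4)*(o^2 + 2*o) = (o - 5)*(o - 4)*(o + 2)*(o)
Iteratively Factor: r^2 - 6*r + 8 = (r - 4)*(r - 2)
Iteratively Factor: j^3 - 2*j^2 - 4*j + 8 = (j - 2)*(j^2 - 4) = (j - 2)*(j + 2)*(j - 2)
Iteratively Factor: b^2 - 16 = (b - 4)*(b + 4)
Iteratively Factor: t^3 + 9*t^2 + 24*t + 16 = (t + 4)*(t^2 + 5*t + 4) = (t + 1)*(t + 4)*(t + 4)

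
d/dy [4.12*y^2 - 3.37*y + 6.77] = 8.24*y - 3.37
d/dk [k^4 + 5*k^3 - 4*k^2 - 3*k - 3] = 4*k^3 + 15*k^2 - 8*k - 3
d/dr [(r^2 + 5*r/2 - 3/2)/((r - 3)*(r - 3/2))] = 2*(-14*r^2 + 24*r + 9)/(4*r^4 - 36*r^3 + 117*r^2 - 162*r + 81)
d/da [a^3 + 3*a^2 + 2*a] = 3*a^2 + 6*a + 2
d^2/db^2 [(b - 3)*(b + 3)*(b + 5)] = 6*b + 10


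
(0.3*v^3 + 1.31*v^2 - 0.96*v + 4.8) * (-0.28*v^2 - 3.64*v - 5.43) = -0.084*v^5 - 1.4588*v^4 - 6.1286*v^3 - 4.9629*v^2 - 12.2592*v - 26.064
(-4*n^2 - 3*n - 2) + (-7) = -4*n^2 - 3*n - 9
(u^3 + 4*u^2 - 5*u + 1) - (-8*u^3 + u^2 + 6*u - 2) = 9*u^3 + 3*u^2 - 11*u + 3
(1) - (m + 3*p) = -m - 3*p + 1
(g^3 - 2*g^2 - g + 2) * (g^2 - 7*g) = g^5 - 9*g^4 + 13*g^3 + 9*g^2 - 14*g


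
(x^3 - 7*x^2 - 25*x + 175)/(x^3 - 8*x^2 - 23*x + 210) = (x - 5)/(x - 6)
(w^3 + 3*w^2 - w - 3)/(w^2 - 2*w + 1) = (w^2 + 4*w + 3)/(w - 1)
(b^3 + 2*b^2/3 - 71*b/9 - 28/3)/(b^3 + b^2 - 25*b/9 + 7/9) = (3*b^2 - 5*b - 12)/(3*b^2 - 4*b + 1)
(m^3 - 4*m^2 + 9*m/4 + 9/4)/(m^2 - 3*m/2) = m - 5/2 - 3/(2*m)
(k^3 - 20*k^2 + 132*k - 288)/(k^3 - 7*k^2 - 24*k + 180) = (k - 8)/(k + 5)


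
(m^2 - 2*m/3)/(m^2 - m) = (m - 2/3)/(m - 1)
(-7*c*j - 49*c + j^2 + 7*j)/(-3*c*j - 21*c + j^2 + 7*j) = (7*c - j)/(3*c - j)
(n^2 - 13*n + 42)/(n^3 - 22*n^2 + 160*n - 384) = (n - 7)/(n^2 - 16*n + 64)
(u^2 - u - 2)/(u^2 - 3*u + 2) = (u + 1)/(u - 1)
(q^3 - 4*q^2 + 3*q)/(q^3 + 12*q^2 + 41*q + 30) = q*(q^2 - 4*q + 3)/(q^3 + 12*q^2 + 41*q + 30)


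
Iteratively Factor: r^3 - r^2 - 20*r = (r + 4)*(r^2 - 5*r) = (r - 5)*(r + 4)*(r)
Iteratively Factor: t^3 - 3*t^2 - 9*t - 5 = (t - 5)*(t^2 + 2*t + 1) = (t - 5)*(t + 1)*(t + 1)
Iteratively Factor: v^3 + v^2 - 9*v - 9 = (v + 3)*(v^2 - 2*v - 3) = (v + 1)*(v + 3)*(v - 3)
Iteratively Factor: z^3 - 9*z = (z - 3)*(z^2 + 3*z) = (z - 3)*(z + 3)*(z)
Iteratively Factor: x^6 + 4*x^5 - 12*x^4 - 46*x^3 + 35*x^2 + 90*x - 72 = (x - 3)*(x^5 + 7*x^4 + 9*x^3 - 19*x^2 - 22*x + 24) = (x - 3)*(x + 4)*(x^4 + 3*x^3 - 3*x^2 - 7*x + 6) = (x - 3)*(x - 1)*(x + 4)*(x^3 + 4*x^2 + x - 6) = (x - 3)*(x - 1)*(x + 2)*(x + 4)*(x^2 + 2*x - 3) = (x - 3)*(x - 1)*(x + 2)*(x + 3)*(x + 4)*(x - 1)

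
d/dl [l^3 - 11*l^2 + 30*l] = 3*l^2 - 22*l + 30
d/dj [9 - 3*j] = -3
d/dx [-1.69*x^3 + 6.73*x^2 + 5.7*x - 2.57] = -5.07*x^2 + 13.46*x + 5.7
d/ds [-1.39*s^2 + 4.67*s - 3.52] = 4.67 - 2.78*s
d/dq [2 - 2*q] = -2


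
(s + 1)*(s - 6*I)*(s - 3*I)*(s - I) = s^4 + s^3 - 10*I*s^3 - 27*s^2 - 10*I*s^2 - 27*s + 18*I*s + 18*I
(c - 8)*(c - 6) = c^2 - 14*c + 48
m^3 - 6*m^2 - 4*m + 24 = (m - 6)*(m - 2)*(m + 2)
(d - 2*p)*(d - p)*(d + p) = d^3 - 2*d^2*p - d*p^2 + 2*p^3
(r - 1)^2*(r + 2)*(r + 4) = r^4 + 4*r^3 - 3*r^2 - 10*r + 8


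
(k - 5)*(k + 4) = k^2 - k - 20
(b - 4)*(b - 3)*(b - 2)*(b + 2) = b^4 - 7*b^3 + 8*b^2 + 28*b - 48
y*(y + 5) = y^2 + 5*y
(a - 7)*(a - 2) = a^2 - 9*a + 14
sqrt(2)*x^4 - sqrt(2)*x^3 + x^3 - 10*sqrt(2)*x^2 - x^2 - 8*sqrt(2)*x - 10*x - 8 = (x - 4)*(x + 2)*(x + sqrt(2)/2)*(sqrt(2)*x + sqrt(2))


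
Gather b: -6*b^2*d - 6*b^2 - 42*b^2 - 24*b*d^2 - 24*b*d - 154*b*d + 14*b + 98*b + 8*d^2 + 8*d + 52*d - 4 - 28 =b^2*(-6*d - 48) + b*(-24*d^2 - 178*d + 112) + 8*d^2 + 60*d - 32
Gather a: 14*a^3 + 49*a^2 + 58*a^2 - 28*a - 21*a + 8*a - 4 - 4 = 14*a^3 + 107*a^2 - 41*a - 8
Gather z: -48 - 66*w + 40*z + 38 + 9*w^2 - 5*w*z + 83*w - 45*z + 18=9*w^2 + 17*w + z*(-5*w - 5) + 8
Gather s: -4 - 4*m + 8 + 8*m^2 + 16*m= 8*m^2 + 12*m + 4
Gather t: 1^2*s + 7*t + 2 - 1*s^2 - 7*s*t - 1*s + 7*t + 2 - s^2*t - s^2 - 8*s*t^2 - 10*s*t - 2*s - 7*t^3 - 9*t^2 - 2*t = -2*s^2 - 2*s - 7*t^3 + t^2*(-8*s - 9) + t*(-s^2 - 17*s + 12) + 4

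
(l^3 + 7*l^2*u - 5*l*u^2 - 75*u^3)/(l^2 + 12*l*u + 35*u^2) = (l^2 + 2*l*u - 15*u^2)/(l + 7*u)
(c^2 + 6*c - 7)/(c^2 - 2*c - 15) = (-c^2 - 6*c + 7)/(-c^2 + 2*c + 15)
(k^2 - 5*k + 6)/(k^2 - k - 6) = (k - 2)/(k + 2)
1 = 1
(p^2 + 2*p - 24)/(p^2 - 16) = (p + 6)/(p + 4)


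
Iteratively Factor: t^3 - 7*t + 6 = (t + 3)*(t^2 - 3*t + 2) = (t - 1)*(t + 3)*(t - 2)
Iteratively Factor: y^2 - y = (y - 1)*(y)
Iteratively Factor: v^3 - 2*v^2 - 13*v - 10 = (v + 1)*(v^2 - 3*v - 10) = (v - 5)*(v + 1)*(v + 2)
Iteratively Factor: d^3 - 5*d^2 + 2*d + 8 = (d - 4)*(d^2 - d - 2) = (d - 4)*(d + 1)*(d - 2)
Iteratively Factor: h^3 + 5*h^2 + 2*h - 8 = (h - 1)*(h^2 + 6*h + 8) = (h - 1)*(h + 2)*(h + 4)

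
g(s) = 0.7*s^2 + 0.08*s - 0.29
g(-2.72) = 4.67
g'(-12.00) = -16.72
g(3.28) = 7.50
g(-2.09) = 2.60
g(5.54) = 21.64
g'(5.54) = 7.84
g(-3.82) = 9.62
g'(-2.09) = -2.85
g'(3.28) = 4.67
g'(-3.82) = -5.27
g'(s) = 1.4*s + 0.08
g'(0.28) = 0.47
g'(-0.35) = -0.41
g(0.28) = -0.21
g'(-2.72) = -3.73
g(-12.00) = 99.55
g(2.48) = 4.21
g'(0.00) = 0.08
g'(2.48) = 3.55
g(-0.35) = -0.23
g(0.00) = -0.29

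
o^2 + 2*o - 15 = (o - 3)*(o + 5)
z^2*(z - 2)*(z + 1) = z^4 - z^3 - 2*z^2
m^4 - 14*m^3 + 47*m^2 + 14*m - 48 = (m - 8)*(m - 6)*(m - 1)*(m + 1)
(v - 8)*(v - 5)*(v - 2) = v^3 - 15*v^2 + 66*v - 80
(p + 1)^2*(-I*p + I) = -I*p^3 - I*p^2 + I*p + I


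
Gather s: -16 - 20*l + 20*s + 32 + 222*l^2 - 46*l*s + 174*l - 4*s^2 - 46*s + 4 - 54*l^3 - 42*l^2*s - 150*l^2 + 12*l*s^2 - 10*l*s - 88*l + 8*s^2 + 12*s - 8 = -54*l^3 + 72*l^2 + 66*l + s^2*(12*l + 4) + s*(-42*l^2 - 56*l - 14) + 12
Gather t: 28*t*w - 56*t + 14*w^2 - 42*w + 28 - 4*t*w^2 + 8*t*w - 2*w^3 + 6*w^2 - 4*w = t*(-4*w^2 + 36*w - 56) - 2*w^3 + 20*w^2 - 46*w + 28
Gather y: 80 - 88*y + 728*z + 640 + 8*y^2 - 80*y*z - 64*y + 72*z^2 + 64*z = 8*y^2 + y*(-80*z - 152) + 72*z^2 + 792*z + 720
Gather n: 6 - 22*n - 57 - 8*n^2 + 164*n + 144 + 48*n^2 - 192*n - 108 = 40*n^2 - 50*n - 15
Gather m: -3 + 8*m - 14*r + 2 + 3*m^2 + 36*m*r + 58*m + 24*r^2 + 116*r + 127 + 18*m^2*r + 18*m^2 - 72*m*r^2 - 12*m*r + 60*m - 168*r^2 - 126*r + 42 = m^2*(18*r + 21) + m*(-72*r^2 + 24*r + 126) - 144*r^2 - 24*r + 168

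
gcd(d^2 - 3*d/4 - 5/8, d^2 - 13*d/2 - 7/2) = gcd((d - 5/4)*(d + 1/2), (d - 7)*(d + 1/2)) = d + 1/2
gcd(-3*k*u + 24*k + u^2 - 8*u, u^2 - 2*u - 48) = u - 8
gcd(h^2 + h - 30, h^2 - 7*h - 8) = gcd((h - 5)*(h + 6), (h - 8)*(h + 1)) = 1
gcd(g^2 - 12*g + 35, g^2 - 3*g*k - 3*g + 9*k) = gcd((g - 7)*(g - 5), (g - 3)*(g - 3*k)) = 1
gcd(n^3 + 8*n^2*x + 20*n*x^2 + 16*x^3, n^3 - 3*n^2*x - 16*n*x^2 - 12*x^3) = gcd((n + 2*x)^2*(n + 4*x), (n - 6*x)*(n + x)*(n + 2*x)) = n + 2*x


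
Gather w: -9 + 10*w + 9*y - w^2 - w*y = -w^2 + w*(10 - y) + 9*y - 9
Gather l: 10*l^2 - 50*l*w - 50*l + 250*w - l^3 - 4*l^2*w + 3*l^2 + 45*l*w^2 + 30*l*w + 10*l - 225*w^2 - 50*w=-l^3 + l^2*(13 - 4*w) + l*(45*w^2 - 20*w - 40) - 225*w^2 + 200*w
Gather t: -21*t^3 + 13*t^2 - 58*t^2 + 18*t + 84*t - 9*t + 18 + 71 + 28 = -21*t^3 - 45*t^2 + 93*t + 117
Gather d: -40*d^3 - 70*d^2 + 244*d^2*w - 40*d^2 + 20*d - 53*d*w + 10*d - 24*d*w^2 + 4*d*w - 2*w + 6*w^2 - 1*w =-40*d^3 + d^2*(244*w - 110) + d*(-24*w^2 - 49*w + 30) + 6*w^2 - 3*w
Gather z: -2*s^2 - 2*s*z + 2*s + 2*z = -2*s^2 + 2*s + z*(2 - 2*s)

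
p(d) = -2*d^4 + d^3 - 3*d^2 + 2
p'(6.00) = -1656.00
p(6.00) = -2482.00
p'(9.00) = -5643.00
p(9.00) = -12634.00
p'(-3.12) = 290.89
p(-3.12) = -247.09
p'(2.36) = -102.61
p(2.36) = -63.61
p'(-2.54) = 165.69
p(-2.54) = -116.99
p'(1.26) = -18.80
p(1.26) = -5.80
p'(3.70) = -386.35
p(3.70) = -363.25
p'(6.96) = -2593.66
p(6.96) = -4499.35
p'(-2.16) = 107.58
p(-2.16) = -65.61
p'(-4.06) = 609.20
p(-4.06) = -657.79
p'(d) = -8*d^3 + 3*d^2 - 6*d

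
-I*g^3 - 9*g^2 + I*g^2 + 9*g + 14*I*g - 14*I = (g - 7*I)*(g - 2*I)*(-I*g + I)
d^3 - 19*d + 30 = (d - 3)*(d - 2)*(d + 5)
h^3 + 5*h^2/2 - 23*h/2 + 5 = (h - 2)*(h - 1/2)*(h + 5)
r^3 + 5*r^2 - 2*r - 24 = (r - 2)*(r + 3)*(r + 4)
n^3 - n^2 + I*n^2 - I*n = n*(n - 1)*(n + I)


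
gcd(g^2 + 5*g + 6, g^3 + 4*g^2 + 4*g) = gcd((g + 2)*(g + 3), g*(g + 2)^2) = g + 2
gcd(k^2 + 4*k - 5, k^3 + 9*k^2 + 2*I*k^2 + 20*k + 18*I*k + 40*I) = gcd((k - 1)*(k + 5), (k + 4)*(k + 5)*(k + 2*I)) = k + 5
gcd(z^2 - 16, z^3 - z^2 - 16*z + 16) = z^2 - 16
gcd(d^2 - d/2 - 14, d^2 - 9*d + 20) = d - 4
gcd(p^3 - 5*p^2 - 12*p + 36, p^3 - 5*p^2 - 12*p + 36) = p^3 - 5*p^2 - 12*p + 36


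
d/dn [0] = 0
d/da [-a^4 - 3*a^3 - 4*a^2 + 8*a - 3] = -4*a^3 - 9*a^2 - 8*a + 8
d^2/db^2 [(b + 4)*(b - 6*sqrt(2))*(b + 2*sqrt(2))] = 6*b - 8*sqrt(2) + 8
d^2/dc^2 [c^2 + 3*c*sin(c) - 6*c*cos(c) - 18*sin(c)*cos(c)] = -3*c*sin(c) + 6*c*cos(c) + 12*sin(c) + 36*sin(2*c) + 6*cos(c) + 2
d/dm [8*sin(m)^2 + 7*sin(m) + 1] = (16*sin(m) + 7)*cos(m)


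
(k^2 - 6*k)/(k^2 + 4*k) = (k - 6)/(k + 4)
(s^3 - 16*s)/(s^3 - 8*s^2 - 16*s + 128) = s/(s - 8)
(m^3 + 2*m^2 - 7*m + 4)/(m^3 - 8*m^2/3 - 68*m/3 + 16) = 3*(m^2 - 2*m + 1)/(3*m^2 - 20*m + 12)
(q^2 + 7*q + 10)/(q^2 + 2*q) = (q + 5)/q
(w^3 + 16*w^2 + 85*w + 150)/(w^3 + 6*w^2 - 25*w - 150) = (w + 5)/(w - 5)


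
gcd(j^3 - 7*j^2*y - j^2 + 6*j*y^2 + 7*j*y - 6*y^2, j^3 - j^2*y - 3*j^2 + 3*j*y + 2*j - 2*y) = -j^2 + j*y + j - y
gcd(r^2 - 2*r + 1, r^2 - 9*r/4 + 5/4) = r - 1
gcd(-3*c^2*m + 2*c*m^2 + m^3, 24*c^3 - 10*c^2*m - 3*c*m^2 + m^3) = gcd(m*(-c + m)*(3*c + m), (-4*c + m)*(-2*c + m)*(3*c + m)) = 3*c + m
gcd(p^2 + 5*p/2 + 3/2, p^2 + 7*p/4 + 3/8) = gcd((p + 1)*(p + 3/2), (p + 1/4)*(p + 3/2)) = p + 3/2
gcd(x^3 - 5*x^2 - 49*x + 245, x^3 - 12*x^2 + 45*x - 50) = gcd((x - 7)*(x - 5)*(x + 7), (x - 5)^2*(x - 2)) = x - 5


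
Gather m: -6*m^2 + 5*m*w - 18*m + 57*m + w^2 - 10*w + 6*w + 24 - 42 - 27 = -6*m^2 + m*(5*w + 39) + w^2 - 4*w - 45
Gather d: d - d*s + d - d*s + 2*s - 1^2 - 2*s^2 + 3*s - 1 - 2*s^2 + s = d*(2 - 2*s) - 4*s^2 + 6*s - 2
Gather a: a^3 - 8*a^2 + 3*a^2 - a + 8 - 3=a^3 - 5*a^2 - a + 5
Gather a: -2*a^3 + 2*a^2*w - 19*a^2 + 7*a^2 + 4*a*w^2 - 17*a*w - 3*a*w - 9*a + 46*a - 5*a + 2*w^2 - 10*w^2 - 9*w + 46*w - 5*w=-2*a^3 + a^2*(2*w - 12) + a*(4*w^2 - 20*w + 32) - 8*w^2 + 32*w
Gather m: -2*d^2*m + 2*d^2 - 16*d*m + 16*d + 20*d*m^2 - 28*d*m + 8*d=2*d^2 + 20*d*m^2 + 24*d + m*(-2*d^2 - 44*d)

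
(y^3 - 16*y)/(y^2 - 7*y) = (y^2 - 16)/(y - 7)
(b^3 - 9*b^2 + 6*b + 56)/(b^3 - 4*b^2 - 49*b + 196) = (b + 2)/(b + 7)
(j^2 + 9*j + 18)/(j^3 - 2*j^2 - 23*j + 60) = (j^2 + 9*j + 18)/(j^3 - 2*j^2 - 23*j + 60)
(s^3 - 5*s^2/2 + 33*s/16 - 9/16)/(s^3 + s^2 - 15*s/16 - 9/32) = 2*(4*s^2 - 7*s + 3)/(8*s^2 + 14*s + 3)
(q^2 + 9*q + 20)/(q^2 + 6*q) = (q^2 + 9*q + 20)/(q*(q + 6))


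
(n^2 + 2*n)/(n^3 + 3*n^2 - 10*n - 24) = n/(n^2 + n - 12)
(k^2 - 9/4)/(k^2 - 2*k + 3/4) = (2*k + 3)/(2*k - 1)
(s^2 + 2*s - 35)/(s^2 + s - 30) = (s + 7)/(s + 6)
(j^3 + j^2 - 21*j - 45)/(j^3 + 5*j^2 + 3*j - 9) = (j - 5)/(j - 1)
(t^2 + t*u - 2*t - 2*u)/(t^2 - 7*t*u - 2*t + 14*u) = (t + u)/(t - 7*u)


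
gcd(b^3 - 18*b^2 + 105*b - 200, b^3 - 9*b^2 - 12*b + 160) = b^2 - 13*b + 40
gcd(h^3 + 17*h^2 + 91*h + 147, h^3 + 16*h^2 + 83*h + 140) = h + 7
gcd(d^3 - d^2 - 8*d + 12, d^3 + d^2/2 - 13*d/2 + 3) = d^2 + d - 6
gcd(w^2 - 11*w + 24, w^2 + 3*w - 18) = w - 3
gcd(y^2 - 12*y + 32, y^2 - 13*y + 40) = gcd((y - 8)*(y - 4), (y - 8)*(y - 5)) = y - 8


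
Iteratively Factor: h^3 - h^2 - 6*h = (h + 2)*(h^2 - 3*h) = (h - 3)*(h + 2)*(h)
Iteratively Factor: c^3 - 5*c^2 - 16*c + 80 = (c - 5)*(c^2 - 16) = (c - 5)*(c - 4)*(c + 4)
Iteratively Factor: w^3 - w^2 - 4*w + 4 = (w + 2)*(w^2 - 3*w + 2) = (w - 1)*(w + 2)*(w - 2)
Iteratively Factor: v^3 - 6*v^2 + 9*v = (v - 3)*(v^2 - 3*v) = v*(v - 3)*(v - 3)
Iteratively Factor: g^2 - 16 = (g - 4)*(g + 4)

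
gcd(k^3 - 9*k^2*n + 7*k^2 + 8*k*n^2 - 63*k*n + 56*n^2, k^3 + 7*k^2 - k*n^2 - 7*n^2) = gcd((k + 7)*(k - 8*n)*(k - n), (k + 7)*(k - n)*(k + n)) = k^2 - k*n + 7*k - 7*n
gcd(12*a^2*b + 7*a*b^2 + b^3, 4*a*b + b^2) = 4*a*b + b^2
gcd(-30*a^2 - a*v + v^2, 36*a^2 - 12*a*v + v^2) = -6*a + v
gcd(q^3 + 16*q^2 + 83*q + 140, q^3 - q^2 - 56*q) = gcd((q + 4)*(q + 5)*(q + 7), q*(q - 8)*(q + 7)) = q + 7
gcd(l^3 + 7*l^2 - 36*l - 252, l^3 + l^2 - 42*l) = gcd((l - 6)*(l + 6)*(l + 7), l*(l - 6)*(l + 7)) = l^2 + l - 42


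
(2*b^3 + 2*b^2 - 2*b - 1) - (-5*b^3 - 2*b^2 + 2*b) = 7*b^3 + 4*b^2 - 4*b - 1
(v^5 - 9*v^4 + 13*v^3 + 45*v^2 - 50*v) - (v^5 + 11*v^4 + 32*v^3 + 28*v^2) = -20*v^4 - 19*v^3 + 17*v^2 - 50*v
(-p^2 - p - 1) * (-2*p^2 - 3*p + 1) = 2*p^4 + 5*p^3 + 4*p^2 + 2*p - 1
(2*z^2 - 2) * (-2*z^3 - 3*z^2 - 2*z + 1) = -4*z^5 - 6*z^4 + 8*z^2 + 4*z - 2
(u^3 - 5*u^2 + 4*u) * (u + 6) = u^4 + u^3 - 26*u^2 + 24*u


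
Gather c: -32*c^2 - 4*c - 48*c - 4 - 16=-32*c^2 - 52*c - 20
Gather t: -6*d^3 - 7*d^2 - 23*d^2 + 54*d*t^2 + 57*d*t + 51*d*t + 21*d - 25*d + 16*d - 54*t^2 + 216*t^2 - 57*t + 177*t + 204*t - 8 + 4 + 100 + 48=-6*d^3 - 30*d^2 + 12*d + t^2*(54*d + 162) + t*(108*d + 324) + 144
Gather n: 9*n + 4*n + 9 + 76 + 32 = 13*n + 117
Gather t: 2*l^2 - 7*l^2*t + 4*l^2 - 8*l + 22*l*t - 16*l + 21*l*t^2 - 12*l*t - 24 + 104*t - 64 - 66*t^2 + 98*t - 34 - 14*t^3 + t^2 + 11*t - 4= 6*l^2 - 24*l - 14*t^3 + t^2*(21*l - 65) + t*(-7*l^2 + 10*l + 213) - 126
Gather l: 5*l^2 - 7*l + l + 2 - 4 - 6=5*l^2 - 6*l - 8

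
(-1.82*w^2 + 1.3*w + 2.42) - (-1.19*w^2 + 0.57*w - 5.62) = -0.63*w^2 + 0.73*w + 8.04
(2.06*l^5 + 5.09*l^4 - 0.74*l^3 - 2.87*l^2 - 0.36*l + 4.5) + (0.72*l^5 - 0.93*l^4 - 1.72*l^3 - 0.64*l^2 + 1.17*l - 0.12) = 2.78*l^5 + 4.16*l^4 - 2.46*l^3 - 3.51*l^2 + 0.81*l + 4.38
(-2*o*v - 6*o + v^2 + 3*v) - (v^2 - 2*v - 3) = -2*o*v - 6*o + 5*v + 3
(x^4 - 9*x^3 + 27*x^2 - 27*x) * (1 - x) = -x^5 + 10*x^4 - 36*x^3 + 54*x^2 - 27*x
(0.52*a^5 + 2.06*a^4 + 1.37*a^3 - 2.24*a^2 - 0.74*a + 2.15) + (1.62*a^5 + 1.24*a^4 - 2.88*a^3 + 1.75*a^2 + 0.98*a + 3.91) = 2.14*a^5 + 3.3*a^4 - 1.51*a^3 - 0.49*a^2 + 0.24*a + 6.06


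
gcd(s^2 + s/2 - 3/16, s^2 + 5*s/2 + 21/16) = s + 3/4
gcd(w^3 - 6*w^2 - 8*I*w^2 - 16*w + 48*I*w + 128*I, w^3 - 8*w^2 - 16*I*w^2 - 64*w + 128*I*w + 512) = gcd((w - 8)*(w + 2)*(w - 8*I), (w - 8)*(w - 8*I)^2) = w^2 + w*(-8 - 8*I) + 64*I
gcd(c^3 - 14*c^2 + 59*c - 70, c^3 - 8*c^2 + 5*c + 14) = c^2 - 9*c + 14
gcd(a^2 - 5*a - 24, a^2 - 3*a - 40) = a - 8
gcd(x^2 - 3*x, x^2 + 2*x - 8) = 1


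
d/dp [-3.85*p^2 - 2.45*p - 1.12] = -7.7*p - 2.45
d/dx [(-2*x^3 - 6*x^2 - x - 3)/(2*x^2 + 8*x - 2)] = (-2*x^4 - 16*x^3 - 17*x^2 + 18*x + 13)/(2*(x^4 + 8*x^3 + 14*x^2 - 8*x + 1))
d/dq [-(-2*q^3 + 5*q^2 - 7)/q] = 4*q - 5 - 7/q^2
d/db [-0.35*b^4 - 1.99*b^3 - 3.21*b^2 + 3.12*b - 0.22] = -1.4*b^3 - 5.97*b^2 - 6.42*b + 3.12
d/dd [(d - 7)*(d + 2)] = 2*d - 5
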